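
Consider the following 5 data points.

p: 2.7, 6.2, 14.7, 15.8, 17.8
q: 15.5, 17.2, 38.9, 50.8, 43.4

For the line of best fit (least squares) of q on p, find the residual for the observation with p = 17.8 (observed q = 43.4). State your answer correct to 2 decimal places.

-4.34

n = 5, Σx = 57.2, Σy = 165.8, Σxy = 2295.48, Σx² = 828.3
Sxx = Σx² − (Σx)²/n = 828.3 − 654.368 = 173.932
Sxy = Σxy − (Σx)(Σy)/n = 2295.48 − 1896.752 = 398.728
b = Sxy/Sxx = 398.728/173.932 = 2.292436
a = ȳ − b·x̄ = 33.16 − 2.292436·11.44 = 6.934531
ŷ(17.8) = 6.934531 + 2.292436·17.8 = 47.739894
residual = y − ŷ = 43.4 − 47.739894 = -4.339894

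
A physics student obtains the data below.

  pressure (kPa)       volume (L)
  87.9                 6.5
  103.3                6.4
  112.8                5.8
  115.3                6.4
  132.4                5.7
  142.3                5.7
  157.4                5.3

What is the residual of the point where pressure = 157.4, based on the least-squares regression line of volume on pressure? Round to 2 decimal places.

n = 7, Σx = 851.4, Σy = 41.8, Σxy = 5024.64, Σx² = 106969.04
Sxx = Σx² − (Σx)²/n = 106969.04 − 103554.565714 = 3414.474286
Sxy = Σxy − (Σx)(Σy)/n = 5024.64 − 5084.074286 = -59.434286
b = Sxy/Sxx = -59.434286/3414.474286 = -0.017407
a = ȳ − b·x̄ = 5.971429 − (-0.017407)·121.628571 = 8.088565
ŷ(157.4) = 8.088565 + (-0.017407)·157.4 = 5.348771
residual = y − ŷ = 5.3 − 5.348771 = -0.048771

-0.05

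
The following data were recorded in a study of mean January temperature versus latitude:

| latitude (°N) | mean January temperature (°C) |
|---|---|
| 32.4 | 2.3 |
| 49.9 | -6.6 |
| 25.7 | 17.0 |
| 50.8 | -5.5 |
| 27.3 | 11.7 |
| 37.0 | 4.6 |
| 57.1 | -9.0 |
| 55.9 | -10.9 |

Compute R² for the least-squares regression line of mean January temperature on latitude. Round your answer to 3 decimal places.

n = 8, Σx = 336.1, Σy = 3.6, Σxy = -730.92, Σx² = 15280.41, Σy² = 725.96
Sxx = Σx² − (Σx)²/n = 15280.41 − 14120.40125 = 1160.00875
Sxy = Σxy − (Σx)(Σy)/n = -730.92 − 151.245 = -882.165
Syy = Σy² − (Σy)²/n = 725.96 − 1.62 = 724.34
R² = Sxy²/(Sxx·Syy) = (-882.165)²/(1160.00875·724.34) = 0.926181

0.926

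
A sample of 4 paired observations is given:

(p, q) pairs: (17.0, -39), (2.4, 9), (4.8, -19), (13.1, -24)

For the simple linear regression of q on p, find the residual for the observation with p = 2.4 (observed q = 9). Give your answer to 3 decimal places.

9.336

n = 4, Σx = 37.3, Σy = -73, Σxy = -1047, Σx² = 489.41
Sxx = Σx² − (Σx)²/n = 489.41 − 347.8225 = 141.5875
Sxy = Σxy − (Σx)(Σy)/n = -1047 − (-680.725) = -366.275
b = Sxy/Sxx = -366.275/141.5875 = -2.586916
a = ȳ − b·x̄ = -18.25 − (-2.586916)·9.325 = 5.872994
ŷ(2.4) = 5.872994 + (-2.586916)·2.4 = -0.335605
residual = y − ŷ = 9 − (-0.335605) = 9.335605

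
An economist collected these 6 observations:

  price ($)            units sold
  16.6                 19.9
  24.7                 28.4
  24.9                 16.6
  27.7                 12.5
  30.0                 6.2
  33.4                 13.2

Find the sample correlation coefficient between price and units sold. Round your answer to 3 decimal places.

n = 6, Σx = 157.3, Σy = 96.8, Σxy = 2418.29, Σx² = 4288.51, Σy² = 1847.06
Sxx = Σx² − (Σx)²/n = 4288.51 − 4123.881667 = 164.628333
Sxy = Σxy − (Σx)(Σy)/n = 2418.29 − 2537.773333 = -119.483333
Syy = Σy² − (Σy)²/n = 1847.06 − 1561.706667 = 285.353333
r = Sxy/√(Sxx·Syy) = -119.483333/√(46977.243678) = -119.483333/216.742344 = -0.551269

-0.551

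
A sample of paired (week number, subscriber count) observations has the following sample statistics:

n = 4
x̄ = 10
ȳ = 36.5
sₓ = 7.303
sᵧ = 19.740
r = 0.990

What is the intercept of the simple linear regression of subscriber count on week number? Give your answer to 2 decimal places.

9.74

b = r · sᵧ/sₓ = 0.99 · 19.74/7.303 = 2.675969
a = ȳ − b·x̄ = 36.5 − 2.675969·10 = 9.740312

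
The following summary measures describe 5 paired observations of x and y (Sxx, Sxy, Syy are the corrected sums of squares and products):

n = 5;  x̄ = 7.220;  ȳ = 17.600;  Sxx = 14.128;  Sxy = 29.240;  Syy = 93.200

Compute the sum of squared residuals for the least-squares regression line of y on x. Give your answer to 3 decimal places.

b = Sxy/Sxx = 29.24/14.128 = 2.069649
SSE = Syy − b·Sxy = 93.2 − 2.069649·29.24 = 32.683465

32.683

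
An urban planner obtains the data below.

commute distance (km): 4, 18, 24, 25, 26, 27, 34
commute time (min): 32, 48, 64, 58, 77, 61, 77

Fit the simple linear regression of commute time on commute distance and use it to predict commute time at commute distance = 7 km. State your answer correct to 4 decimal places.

35.3672

n = 7, Σx = 158, Σy = 417, Σxy = 10245, Σx² = 4102
Sxx = Σx² − (Σx)²/n = 4102 − 3566.285714 = 535.714286
Sxy = Σxy − (Σx)(Σy)/n = 10245 − 9412.285714 = 832.714286
b = Sxy/Sxx = 832.714286/535.714286 = 1.5544
a = ȳ − b·x̄ = 59.571429 − 1.5544·22.571429 = 24.4864
ŷ(7) = a + b·7 = 24.4864 + 1.5544·7 = 35.3672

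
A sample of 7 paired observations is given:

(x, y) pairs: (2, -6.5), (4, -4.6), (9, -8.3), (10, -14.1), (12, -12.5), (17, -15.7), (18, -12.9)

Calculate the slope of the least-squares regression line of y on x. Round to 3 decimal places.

n = 7, Σx = 72, Σy = -74.6, Σxy = -896.2, Σx² = 958
Sxx = Σx² − (Σx)²/n = 958 − 740.571429 = 217.428571
Sxy = Σxy − (Σx)(Σy)/n = -896.2 − (-767.314286) = -128.885714
b = Sxy/Sxx = -128.885714/217.428571 = -0.592773

-0.593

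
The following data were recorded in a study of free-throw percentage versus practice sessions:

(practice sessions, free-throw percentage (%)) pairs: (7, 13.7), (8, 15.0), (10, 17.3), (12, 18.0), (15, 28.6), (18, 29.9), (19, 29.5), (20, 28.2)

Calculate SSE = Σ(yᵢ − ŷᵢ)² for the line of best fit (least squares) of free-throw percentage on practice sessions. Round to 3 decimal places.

34.095

n = 8, Σx = 109, Σy = 180.2, Σxy = 2696.6, Σx² = 1667, Σy² = 4413.44
Sxx = Σx² − (Σx)²/n = 1667 − 1485.125 = 181.875
Sxy = Σxy − (Σx)(Σy)/n = 2696.6 − 2455.225 = 241.375
Syy = Σy² − (Σy)²/n = 4413.44 − 4059.005 = 354.435
b = Sxy/Sxx = 241.375/181.875 = 1.327148
SSE = Syy − b·Sxy = 354.435 − 1.327148·241.375 = 34.094708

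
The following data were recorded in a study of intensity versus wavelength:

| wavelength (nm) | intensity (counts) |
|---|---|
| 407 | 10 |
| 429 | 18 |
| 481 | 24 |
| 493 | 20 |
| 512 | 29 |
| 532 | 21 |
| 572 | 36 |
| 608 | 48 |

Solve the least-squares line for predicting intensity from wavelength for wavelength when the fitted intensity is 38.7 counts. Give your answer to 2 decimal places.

585.17

n = 8, Σx = 4034, Σy = 206, Σxy = 108992, Σx² = 2066116
Sxx = Σx² − (Σx)²/n = 2066116 − 2034144.5 = 31971.5
Sxy = Σxy − (Σx)(Σy)/n = 108992 − 103875.5 = 5116.5
b = Sxy/Sxx = 5116.5/31971.5 = 0.160033
a = ȳ − b·x̄ = 25.75 − 0.160033·504.25 = -54.946718
Set a + b·x = 38.7: x = (38.7 − (-54.946718)) / 0.160033 = 585.170732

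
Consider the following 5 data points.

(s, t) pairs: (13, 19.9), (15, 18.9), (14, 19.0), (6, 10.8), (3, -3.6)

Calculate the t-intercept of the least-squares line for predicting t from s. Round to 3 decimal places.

-4.699

n = 5, Σx = 51, Σy = 65, Σxy = 862.2, Σx² = 635
Sxx = Σx² − (Σx)²/n = 635 − 520.2 = 114.8
Sxy = Σxy − (Σx)(Σy)/n = 862.2 − 663 = 199.2
b = Sxy/Sxx = 199.2/114.8 = 1.735192
a = ȳ − b·x̄ = 13 − 1.735192·10.2 = -4.698955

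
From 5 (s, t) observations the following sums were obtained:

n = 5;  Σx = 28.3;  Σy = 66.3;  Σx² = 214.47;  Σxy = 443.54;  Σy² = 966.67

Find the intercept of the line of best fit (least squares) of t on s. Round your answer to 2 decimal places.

Sxx = Σx² − (Σx)²/n = 214.47 − 160.178 = 54.292
Sxy = Σxy − (Σx)(Σy)/n = 443.54 − 375.258 = 68.282
b = Sxy/Sxx = 68.282/54.292 = 1.257681
a = ȳ − b·x̄ = 13.26 − 1.257681·5.66 = 6.141527

6.14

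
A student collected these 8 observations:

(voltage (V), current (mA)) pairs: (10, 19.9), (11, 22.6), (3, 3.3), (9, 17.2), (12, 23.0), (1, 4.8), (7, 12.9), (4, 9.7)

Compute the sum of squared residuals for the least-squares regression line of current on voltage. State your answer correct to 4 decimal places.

n = 8, Σx = 57, Σy = 113.4, Σxy = 1022.2, Σx² = 521, Σy² = 2026.04
Sxx = Σx² − (Σx)²/n = 521 − 406.125 = 114.875
Sxy = Σxy − (Σx)(Σy)/n = 1022.2 − 807.975 = 214.225
Syy = Σy² − (Σy)²/n = 2026.04 − 1607.445 = 418.595
b = Sxy/Sxx = 214.225/114.875 = 1.864853
SSE = Syy − b·Sxy = 418.595 − 1.864853·214.225 = 19.096844

19.0968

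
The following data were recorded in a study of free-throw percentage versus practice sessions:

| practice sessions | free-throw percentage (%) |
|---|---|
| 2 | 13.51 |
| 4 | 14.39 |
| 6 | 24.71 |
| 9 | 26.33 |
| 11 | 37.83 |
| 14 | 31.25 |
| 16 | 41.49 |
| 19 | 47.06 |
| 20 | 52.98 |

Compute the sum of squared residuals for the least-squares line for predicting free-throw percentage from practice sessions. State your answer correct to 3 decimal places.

111.506

n = 9, Σx = 101, Σy = 289.55, Σxy = 3941.02, Σx² = 1471, Σy² = 10844.0607
Sxx = Σx² − (Σx)²/n = 1471 − 1133.444444 = 337.555556
Sxy = Σxy − (Σx)(Σy)/n = 3941.02 − 3249.394444 = 691.625556
Syy = Σy² − (Σy)²/n = 10844.0607 − 9315.466944 = 1528.593756
b = Sxy/Sxx = 691.625556/337.555556 = 2.048924
SSE = Syy − b·Sxy = 1528.593756 − 2.048924·691.625556 = 111.505809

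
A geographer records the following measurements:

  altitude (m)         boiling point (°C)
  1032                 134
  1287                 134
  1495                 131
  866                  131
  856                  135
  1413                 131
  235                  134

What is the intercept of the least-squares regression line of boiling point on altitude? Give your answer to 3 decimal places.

n = 7, Σx = 7184, Σy = 930, Σxy = 952190, Σx² = 8490904
Sxx = Σx² − (Σx)²/n = 8490904 − 7372836.571429 = 1118067.428571
Sxy = Σxy − (Σx)(Σy)/n = 952190 − 954445.714286 = -2255.714286
b = Sxy/Sxx = -2255.714286/1118067.428571 = -0.002018
a = ȳ − b·x̄ = 132.857143 − (-0.002018)·1026.285714 = 134.927686

134.928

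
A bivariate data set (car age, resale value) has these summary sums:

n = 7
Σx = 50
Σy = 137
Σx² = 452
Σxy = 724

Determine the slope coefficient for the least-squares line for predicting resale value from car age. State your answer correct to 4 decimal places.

Sxx = Σx² − (Σx)²/n = 452 − 357.142857 = 94.857143
Sxy = Σxy − (Σx)(Σy)/n = 724 − 978.571429 = -254.571429
b = Sxy/Sxx = -254.571429/94.857143 = -2.683735

-2.6837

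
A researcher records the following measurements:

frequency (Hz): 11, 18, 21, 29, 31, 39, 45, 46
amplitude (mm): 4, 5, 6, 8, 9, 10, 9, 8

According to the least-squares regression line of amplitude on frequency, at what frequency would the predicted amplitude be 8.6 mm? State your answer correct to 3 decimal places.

n = 8, Σx = 240, Σy = 59, Σxy = 1934, Σx² = 8350
Sxx = Σx² − (Σx)²/n = 8350 − 7200 = 1150
Sxy = Σxy − (Σx)(Σy)/n = 1934 − 1770 = 164
b = Sxy/Sxx = 164/1150 = 0.142609
a = ȳ − b·x̄ = 7.375 − 0.142609·30 = 3.096739
Set a + b·x = 8.6: x = (8.6 − 3.096739) / 0.142609 = 38.589939

38.590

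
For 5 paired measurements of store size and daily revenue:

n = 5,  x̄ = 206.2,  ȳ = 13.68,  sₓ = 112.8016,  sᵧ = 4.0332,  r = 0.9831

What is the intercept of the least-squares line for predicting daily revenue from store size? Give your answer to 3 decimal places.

b = r · sᵧ/sₓ = 0.9831 · 4.0332/112.8016 = 0.035151
a = ȳ − b·x̄ = 13.68 − 0.035151·206.2 = 6.431955

6.432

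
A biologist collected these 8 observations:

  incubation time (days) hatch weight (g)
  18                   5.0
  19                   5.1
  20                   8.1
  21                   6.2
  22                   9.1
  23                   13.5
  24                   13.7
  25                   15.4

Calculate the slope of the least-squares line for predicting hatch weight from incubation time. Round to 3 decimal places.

n = 8, Σx = 172, Σy = 76.1, Σxy = 1703.6, Σx² = 3740
Sxx = Σx² − (Σx)²/n = 3740 − 3698 = 42
Sxy = Σxy − (Σx)(Σy)/n = 1703.6 − 1636.15 = 67.45
b = Sxy/Sxx = 67.45/42 = 1.605952

1.606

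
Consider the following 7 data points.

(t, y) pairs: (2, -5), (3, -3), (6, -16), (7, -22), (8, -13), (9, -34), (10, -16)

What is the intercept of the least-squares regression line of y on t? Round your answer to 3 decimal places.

n = 7, Σx = 45, Σy = -109, Σxy = -839, Σx² = 343
Sxx = Σx² − (Σx)²/n = 343 − 289.285714 = 53.714286
Sxy = Σxy − (Σx)(Σy)/n = -839 − (-700.714286) = -138.285714
b = Sxy/Sxx = -138.285714/53.714286 = -2.574468
a = ȳ − b·x̄ = -15.571429 − (-2.574468)·6.428571 = 0.978723

0.979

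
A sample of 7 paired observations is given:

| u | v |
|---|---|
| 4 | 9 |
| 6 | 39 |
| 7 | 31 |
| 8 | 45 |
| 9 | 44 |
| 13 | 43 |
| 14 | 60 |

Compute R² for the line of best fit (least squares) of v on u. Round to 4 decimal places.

0.6683

n = 7, Σx = 61, Σy = 271, Σxy = 2642, Σx² = 611, Σy² = 11973
Sxx = Σx² − (Σx)²/n = 611 − 531.571429 = 79.428571
Sxy = Σxy − (Σx)(Σy)/n = 2642 − 2361.571429 = 280.428571
Syy = Σy² − (Σy)²/n = 11973 − 10491.571429 = 1481.428571
R² = Sxy²/(Sxx·Syy) = (280.428571)²/(79.428571·1481.428571) = 0.668324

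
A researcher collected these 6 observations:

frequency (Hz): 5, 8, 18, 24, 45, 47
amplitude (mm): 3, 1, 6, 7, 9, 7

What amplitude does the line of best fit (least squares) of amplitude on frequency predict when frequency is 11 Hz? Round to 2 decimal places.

n = 6, Σx = 147, Σy = 33, Σxy = 1033, Σx² = 5223
Sxx = Σx² − (Σx)²/n = 5223 − 3601.5 = 1621.5
Sxy = Σxy − (Σx)(Σy)/n = 1033 − 808.5 = 224.5
b = Sxy/Sxx = 224.5/1621.5 = 0.138452
a = ȳ − b·x̄ = 5.5 − 0.138452·24.5 = 2.107925
ŷ(11) = a + b·11 = 2.107925 + 0.138452·11 = 3.630897

3.63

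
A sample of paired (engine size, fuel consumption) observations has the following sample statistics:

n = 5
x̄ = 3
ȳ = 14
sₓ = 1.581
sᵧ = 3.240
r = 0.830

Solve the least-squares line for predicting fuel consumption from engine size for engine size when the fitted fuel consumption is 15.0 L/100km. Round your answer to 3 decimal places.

b = r · sᵧ/sₓ = 0.83 · 3.24/1.581 = 1.700949
a = ȳ − b·x̄ = 14 − 1.700949·3 = 8.897154
Set a + b·x = 15.0: x = (15.0 − 8.897154) / 1.700949 = 3.587907

3.588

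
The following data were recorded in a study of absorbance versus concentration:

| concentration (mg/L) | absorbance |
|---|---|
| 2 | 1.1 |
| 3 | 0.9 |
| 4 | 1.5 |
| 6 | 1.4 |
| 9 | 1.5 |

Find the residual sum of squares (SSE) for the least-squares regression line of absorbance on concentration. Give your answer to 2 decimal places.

0.15

n = 5, Σx = 24, Σy = 6.4, Σxy = 32.8, Σx² = 146, Σy² = 8.48
Sxx = Σx² − (Σx)²/n = 146 − 115.2 = 30.8
Sxy = Σxy − (Σx)(Σy)/n = 32.8 − 30.72 = 2.08
Syy = Σy² − (Σy)²/n = 8.48 − 8.192 = 0.288
b = Sxy/Sxx = 2.08/30.8 = 0.067532
SSE = Syy − b·Sxy = 0.288 − 0.067532·2.08 = 0.147532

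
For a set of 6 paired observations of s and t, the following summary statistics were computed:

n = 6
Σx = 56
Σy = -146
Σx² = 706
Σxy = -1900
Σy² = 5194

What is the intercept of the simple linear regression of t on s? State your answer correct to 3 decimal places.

Sxx = Σx² − (Σx)²/n = 706 − 522.666667 = 183.333333
Sxy = Σxy − (Σx)(Σy)/n = -1900 − (-1362.666667) = -537.333333
b = Sxy/Sxx = -537.333333/183.333333 = -2.930909
a = ȳ − b·x̄ = -24.333333 − (-2.930909)·9.333333 = 3.021818

3.022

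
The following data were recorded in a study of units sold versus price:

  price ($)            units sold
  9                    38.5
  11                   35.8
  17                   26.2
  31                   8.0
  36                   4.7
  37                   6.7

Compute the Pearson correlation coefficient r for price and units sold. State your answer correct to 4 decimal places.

n = 6, Σx = 141, Σy = 119.9, Σxy = 1850.8, Σx² = 4117, Σy² = 3581.31
Sxx = Σx² − (Σx)²/n = 4117 − 3313.5 = 803.5
Sxy = Σxy − (Σx)(Σy)/n = 1850.8 − 2817.65 = -966.85
Syy = Σy² − (Σy)²/n = 3581.31 − 2396.001667 = 1185.308333
r = Sxy/√(Sxx·Syy) = -966.85/√(952395.245833) = -966.85/975.907396 = -0.990719

-0.9907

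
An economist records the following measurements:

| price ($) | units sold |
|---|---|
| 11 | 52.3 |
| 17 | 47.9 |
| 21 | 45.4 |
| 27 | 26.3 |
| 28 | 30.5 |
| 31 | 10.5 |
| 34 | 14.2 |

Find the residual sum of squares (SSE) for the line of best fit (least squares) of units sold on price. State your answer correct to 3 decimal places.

n = 7, Σx = 169, Σy = 227.1, Σxy = 4715.4, Σx² = 4481, Σy² = 9024.69
Sxx = Σx² − (Σx)²/n = 4481 − 4080.142857 = 400.857143
Sxy = Σxy − (Σx)(Σy)/n = 4715.4 − 5482.842857 = -767.442857
Syy = Σy² − (Σy)²/n = 9024.69 − 7367.772857 = 1656.917143
b = Sxy/Sxx = -767.442857/400.857143 = -1.914505
SSE = Syy − b·Sxy = 1656.917143 − (-1.914505)·(-767.442857) = 187.644237

187.644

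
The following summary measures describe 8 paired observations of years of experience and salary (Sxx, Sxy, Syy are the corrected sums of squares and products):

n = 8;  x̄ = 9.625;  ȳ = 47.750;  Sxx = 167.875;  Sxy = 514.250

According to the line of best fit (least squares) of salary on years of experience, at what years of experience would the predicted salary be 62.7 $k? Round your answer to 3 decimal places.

b = Sxy/Sxx = 514.25/167.875 = 3.063291
a = ȳ − b·x̄ = 47.75 − 3.063291·9.625 = 18.265823
Set a + b·x = 62.7: x = (62.7 − 18.265823) / 3.063291 = 14.505372

14.505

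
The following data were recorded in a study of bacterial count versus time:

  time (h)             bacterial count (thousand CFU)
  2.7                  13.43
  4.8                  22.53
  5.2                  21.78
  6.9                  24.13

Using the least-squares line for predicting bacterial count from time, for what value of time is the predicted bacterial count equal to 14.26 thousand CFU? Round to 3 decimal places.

2.487

n = 4, Σx = 19.6, Σy = 81.87, Σxy = 424.158, Σx² = 104.98
Sxx = Σx² − (Σx)²/n = 104.98 − 96.04 = 8.94
Sxy = Σxy − (Σx)(Σy)/n = 424.158 − 401.163 = 22.995
b = Sxy/Sxx = 22.995/8.94 = 2.572148
a = ȳ − b·x̄ = 20.4675 − 2.572148·4.9 = 7.863977
Set a + b·x = 14.26: x = (14.26 − 7.863977) / 2.572148 = 2.486647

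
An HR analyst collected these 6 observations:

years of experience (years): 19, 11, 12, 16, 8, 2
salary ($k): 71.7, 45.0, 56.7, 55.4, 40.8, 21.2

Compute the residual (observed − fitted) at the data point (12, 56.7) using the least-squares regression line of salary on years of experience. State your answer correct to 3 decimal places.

6.385

n = 6, Σx = 68, Σy = 290.8, Σxy = 3792.9, Σx² = 950
Sxx = Σx² − (Σx)²/n = 950 − 770.666667 = 179.333333
Sxy = Σxy − (Σx)(Σy)/n = 3792.9 − 3295.733333 = 497.166667
b = Sxy/Sxx = 497.166667/179.333333 = 2.772305
a = ȳ − b·x̄ = 48.466667 − 2.772305·11.333333 = 17.047212
ŷ(12) = 17.047212 + 2.772305·12 = 50.314870
residual = y − ŷ = 56.7 − 50.314870 = 6.385130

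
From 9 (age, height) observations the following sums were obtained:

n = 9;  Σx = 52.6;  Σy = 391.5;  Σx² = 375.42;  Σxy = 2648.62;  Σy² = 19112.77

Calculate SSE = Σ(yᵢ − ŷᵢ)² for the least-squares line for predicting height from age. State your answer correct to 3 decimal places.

171.190

Sxx = Σx² − (Σx)²/n = 375.42 − 307.417778 = 68.002222
Sxy = Σxy − (Σx)(Σy)/n = 2648.62 − 2288.1 = 360.52
Syy = Σy² − (Σy)²/n = 19112.77 − 17030.25 = 2082.52
b = Sxy/Sxx = 360.52/68.002222 = 5.301591
SSE = Syy − b·Sxy = 2082.52 − 5.301591·360.52 = 171.190250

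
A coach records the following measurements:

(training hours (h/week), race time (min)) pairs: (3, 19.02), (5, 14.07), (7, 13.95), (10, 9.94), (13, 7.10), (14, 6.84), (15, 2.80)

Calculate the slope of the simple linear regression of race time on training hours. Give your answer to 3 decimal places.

-1.147

n = 7, Σx = 67, Σy = 73.72, Σxy = 554.52, Σx² = 773
Sxx = Σx² − (Σx)²/n = 773 − 641.285714 = 131.714286
Sxy = Σxy − (Σx)(Σy)/n = 554.52 − 705.605714 = -151.085714
b = Sxy/Sxx = -151.085714/131.714286 = -1.147072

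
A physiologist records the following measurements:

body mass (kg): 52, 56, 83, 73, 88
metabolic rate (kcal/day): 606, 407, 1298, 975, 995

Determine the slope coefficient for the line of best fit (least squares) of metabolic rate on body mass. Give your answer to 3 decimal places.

18.988

n = 5, Σx = 352, Σy = 4281, Σxy = 320773, Σx² = 25802
Sxx = Σx² − (Σx)²/n = 25802 − 24780.8 = 1021.2
Sxy = Σxy − (Σx)(Σy)/n = 320773 − 301382.4 = 19390.6
b = Sxy/Sxx = 19390.6/1021.2 = 18.988053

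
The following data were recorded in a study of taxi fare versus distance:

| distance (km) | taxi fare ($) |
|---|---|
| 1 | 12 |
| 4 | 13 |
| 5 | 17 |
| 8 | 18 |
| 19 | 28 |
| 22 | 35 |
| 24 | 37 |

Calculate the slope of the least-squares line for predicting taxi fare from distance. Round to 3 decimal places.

1.079

n = 7, Σx = 83, Σy = 160, Σxy = 2483, Σx² = 1527
Sxx = Σx² − (Σx)²/n = 1527 − 984.142857 = 542.857143
Sxy = Σxy − (Σx)(Σy)/n = 2483 − 1897.142857 = 585.857143
b = Sxy/Sxx = 585.857143/542.857143 = 1.079211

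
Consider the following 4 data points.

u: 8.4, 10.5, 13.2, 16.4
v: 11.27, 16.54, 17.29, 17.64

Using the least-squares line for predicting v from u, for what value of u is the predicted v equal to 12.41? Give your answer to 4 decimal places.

7.4420

n = 4, Σx = 48.5, Σy = 62.74, Σxy = 785.862, Σx² = 624.01
Sxx = Σx² − (Σx)²/n = 624.01 − 588.0625 = 35.9475
Sxy = Σxy − (Σx)(Σy)/n = 785.862 − 760.7225 = 25.1395
b = Sxy/Sxx = 25.1395/35.9475 = 0.699339
a = ȳ − b·x̄ = 15.685 − 0.699339·12.125 = 7.205511
Set a + b·x = 12.41: x = (12.41 − 7.205511) / 0.699339 = 7.442009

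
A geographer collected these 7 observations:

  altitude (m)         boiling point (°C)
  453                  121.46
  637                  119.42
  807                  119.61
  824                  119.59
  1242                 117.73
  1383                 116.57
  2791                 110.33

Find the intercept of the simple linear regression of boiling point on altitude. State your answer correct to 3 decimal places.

n = 7, Σx = 8137, Σy = 824.71, Σxy = 941527.35, Σx² = 13186137
Sxx = Σx² − (Σx)²/n = 13186137 − 9458681.285714 = 3727455.714286
Sxy = Σxy − (Σx)(Σy)/n = 941527.35 − 958666.467143 = -17139.117143
b = Sxy/Sxx = -17139.117143/3727455.714286 = -0.004598
a = ȳ − b·x̄ = 117.815714 − (-0.004598)·1162.428571 = 123.160647

123.161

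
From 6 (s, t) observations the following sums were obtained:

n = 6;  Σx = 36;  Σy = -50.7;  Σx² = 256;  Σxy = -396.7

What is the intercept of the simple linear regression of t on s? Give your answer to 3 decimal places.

Sxx = Σx² − (Σx)²/n = 256 − 216 = 40
Sxy = Σxy − (Σx)(Σy)/n = -396.7 − (-304.2) = -92.5
b = Sxy/Sxx = -92.5/40 = -2.3125
a = ȳ − b·x̄ = -8.45 − (-2.3125)·6 = 5.425

5.425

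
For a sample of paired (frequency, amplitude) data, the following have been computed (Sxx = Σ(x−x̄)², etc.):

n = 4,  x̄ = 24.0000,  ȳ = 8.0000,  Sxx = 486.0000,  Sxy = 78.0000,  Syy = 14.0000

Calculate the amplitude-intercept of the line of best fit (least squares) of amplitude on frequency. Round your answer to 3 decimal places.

b = Sxy/Sxx = 78/486 = 0.160494
a = ȳ − b·x̄ = 8 − 0.160494·24 = 4.148148

4.148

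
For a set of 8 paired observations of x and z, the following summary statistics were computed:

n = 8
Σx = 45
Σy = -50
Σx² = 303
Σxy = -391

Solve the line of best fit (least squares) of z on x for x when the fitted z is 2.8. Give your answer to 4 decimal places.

1.5123

Sxx = Σx² − (Σx)²/n = 303 − 253.125 = 49.875
Sxy = Σxy − (Σx)(Σy)/n = -391 − (-281.25) = -109.75
b = Sxy/Sxx = -109.75/49.875 = -2.200501
a = ȳ − b·x̄ = -6.25 − (-2.200501)·5.625 = 6.127820
Set a + b·x = 2.8: x = (2.8 − 6.127820) / (-2.200501) = 1.512301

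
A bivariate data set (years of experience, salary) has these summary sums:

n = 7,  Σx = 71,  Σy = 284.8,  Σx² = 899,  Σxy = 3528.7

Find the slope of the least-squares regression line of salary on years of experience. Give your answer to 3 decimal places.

3.578

Sxx = Σx² − (Σx)²/n = 899 − 720.142857 = 178.857143
Sxy = Σxy − (Σx)(Σy)/n = 3528.7 − 2888.685714 = 640.014286
b = Sxy/Sxx = 640.014286/178.857143 = 3.578355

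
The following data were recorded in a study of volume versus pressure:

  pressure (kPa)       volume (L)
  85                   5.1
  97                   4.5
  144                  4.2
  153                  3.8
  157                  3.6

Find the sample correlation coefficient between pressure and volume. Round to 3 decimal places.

n = 5, Σx = 636, Σy = 21.2, Σxy = 2621.4, Σx² = 85428, Σy² = 91.3
Sxx = Σx² − (Σx)²/n = 85428 − 80899.2 = 4528.8
Sxy = Σxy − (Σx)(Σy)/n = 2621.4 − 2696.64 = -75.24
Syy = Σy² − (Σy)²/n = 91.3 − 89.888 = 1.412
r = Sxy/√(Sxx·Syy) = -75.24/√(6394.6656) = -75.24/79.966653 = -0.940892

-0.941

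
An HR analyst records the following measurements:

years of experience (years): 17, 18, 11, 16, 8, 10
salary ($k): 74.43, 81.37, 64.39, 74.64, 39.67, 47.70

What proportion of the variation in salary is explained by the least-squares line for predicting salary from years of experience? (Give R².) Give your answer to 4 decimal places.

0.9077

n = 6, Σx = 80, Σy = 382.2, Σxy = 5426.86, Σx² = 1154, Σy² = 25727.1024
Sxx = Σx² − (Σx)²/n = 1154 − 1066.666667 = 87.333333
Sxy = Σxy − (Σx)(Σy)/n = 5426.86 − 5096 = 330.86
Syy = Σy² − (Σy)²/n = 25727.1024 − 24346.14 = 1380.9624
R² = Sxy²/(Sxx·Syy) = (330.86)²/(87.333333·1380.9624) = 0.907667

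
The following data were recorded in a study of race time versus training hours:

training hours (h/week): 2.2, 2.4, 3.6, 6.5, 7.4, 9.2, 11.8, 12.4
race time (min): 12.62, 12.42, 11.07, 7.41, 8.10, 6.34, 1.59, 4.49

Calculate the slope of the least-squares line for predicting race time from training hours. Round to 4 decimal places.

n = 8, Σx = 55.5, Σy = 64.04, Σxy = 338.295, Σx² = 498.21
Sxx = Σx² − (Σx)²/n = 498.21 − 385.03125 = 113.17875
Sxy = Σxy − (Σx)(Σy)/n = 338.295 − 444.2775 = -105.9825
b = Sxy/Sxx = -105.9825/113.17875 = -0.936417

-0.9364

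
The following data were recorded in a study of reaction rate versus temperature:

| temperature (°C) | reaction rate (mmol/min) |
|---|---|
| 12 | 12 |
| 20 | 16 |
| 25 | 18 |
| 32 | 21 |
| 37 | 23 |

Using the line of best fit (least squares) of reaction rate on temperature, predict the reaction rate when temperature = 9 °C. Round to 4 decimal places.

n = 5, Σx = 126, Σy = 90, Σxy = 2437, Σx² = 3562
Sxx = Σx² − (Σx)²/n = 3562 − 3175.2 = 386.8
Sxy = Σxy − (Σx)(Σy)/n = 2437 − 2268 = 169
b = Sxy/Sxx = 169/386.8 = 0.436918
a = ȳ − b·x̄ = 18 − 0.436918·25.2 = 6.989659
ŷ(9) = a + b·9 = 6.989659 + 0.436918·9 = 10.921923

10.9219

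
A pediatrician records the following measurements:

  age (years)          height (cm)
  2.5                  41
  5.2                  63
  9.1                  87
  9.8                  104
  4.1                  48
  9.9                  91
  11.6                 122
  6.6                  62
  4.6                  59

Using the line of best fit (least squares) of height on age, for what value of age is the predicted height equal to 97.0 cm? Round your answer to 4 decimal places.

n = 9, Σx = 63.4, Σy = 677, Σxy = 5434.5, Σx² = 526.24
Sxx = Σx² − (Σx)²/n = 526.24 − 446.617778 = 79.622222
Sxy = Σxy − (Σx)(Σy)/n = 5434.5 − 4769.088889 = 665.411111
b = Sxy/Sxx = 665.411111/79.622222 = 8.357103
a = ȳ − b·x̄ = 75.222222 − 8.357103·7.044444 = 16.351075
Set a + b·x = 97.0: x = (97.0 − 16.351075) / 8.357103 = 9.650345

9.6503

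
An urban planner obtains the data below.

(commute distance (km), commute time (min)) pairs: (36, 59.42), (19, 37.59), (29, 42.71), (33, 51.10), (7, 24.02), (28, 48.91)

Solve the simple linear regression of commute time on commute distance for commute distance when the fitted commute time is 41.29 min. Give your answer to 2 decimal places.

n = 6, Σx = 152, Σy = 263.75, Σxy = 7315.84, Σx² = 4420
Sxx = Σx² − (Σx)²/n = 4420 − 3850.666667 = 569.333333
Sxy = Σxy − (Σx)(Σy)/n = 7315.84 − 6681.666667 = 634.173333
b = Sxy/Sxx = 634.173333/569.333333 = 1.113888
a = ȳ − b·x̄ = 43.958333 − 1.113888·25.333333 = 15.739848
Set a + b·x = 41.29: x = (41.29 − 15.739848) / 1.113888 = 22.937819

22.94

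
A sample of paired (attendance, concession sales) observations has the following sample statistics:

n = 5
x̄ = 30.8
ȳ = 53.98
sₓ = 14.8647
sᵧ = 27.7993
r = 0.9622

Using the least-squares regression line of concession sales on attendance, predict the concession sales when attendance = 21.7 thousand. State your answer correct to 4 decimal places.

37.6049

b = r · sᵧ/sₓ = 0.9622 · 27.7993/14.8647 = 1.799464
a = ȳ − b·x̄ = 53.98 − 1.799464·30.8 = -1.443479
ŷ(21.7) = a + b·21.7 = -1.443479 + 1.799464·21.7 = 37.604881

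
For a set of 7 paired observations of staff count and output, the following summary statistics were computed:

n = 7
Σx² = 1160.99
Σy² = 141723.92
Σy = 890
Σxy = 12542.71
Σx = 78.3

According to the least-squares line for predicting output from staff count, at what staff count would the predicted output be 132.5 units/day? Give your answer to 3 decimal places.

11.776

Sxx = Σx² − (Σx)²/n = 1160.99 − 875.841429 = 285.148571
Sxy = Σxy − (Σx)(Σy)/n = 12542.71 − 9955.285714 = 2587.424286
b = Sxy/Sxx = 2587.424286/285.148571 = 9.073951
a = ȳ − b·x̄ = 127.142857 − 9.073951·11.185714 = 25.644229
Set a + b·x = 132.5: x = (132.5 − 25.644229) / 9.073951 = 11.776101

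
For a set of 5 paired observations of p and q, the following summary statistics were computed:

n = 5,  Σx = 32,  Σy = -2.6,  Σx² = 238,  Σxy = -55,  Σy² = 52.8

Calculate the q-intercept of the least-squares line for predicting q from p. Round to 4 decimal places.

Sxx = Σx² − (Σx)²/n = 238 − 204.8 = 33.2
Sxy = Σxy − (Σx)(Σy)/n = -55 − (-16.64) = -38.36
b = Sxy/Sxx = -38.36/33.2 = -1.155422
a = ȳ − b·x̄ = -0.52 − (-1.155422)·6.4 = 6.874699

6.8747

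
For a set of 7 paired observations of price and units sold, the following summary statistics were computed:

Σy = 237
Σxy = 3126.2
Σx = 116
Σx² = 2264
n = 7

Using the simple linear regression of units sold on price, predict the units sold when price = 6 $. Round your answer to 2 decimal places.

58.64

Sxx = Σx² − (Σx)²/n = 2264 − 1922.285714 = 341.714286
Sxy = Σxy − (Σx)(Σy)/n = 3126.2 − 3927.428571 = -801.228571
b = Sxy/Sxx = -801.228571/341.714286 = -2.344732
a = ȳ − b·x̄ = 33.857143 − (-2.344732)·16.571429 = 72.712709
ŷ(6) = a + b·6 = 72.712709 + (-2.344732)·6 = 58.644314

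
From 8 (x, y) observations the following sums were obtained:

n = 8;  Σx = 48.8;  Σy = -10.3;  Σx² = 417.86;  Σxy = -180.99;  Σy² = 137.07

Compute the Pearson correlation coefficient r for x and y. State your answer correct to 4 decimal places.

Sxx = Σx² − (Σx)²/n = 417.86 − 297.68 = 120.18
Sxy = Σxy − (Σx)(Σy)/n = -180.99 − (-62.83) = -118.16
Syy = Σy² − (Σy)²/n = 137.07 − 13.26125 = 123.80875
r = Sxy/√(Sxx·Syy) = -118.16/√(14879.335575) = -118.16/121.980882 = -0.968676

-0.9687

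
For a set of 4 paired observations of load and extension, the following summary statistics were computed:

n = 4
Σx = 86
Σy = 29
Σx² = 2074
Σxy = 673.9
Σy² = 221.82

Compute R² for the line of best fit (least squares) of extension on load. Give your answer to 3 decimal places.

Sxx = Σx² − (Σx)²/n = 2074 − 1849 = 225
Sxy = Σxy − (Σx)(Σy)/n = 673.9 − 623.5 = 50.4
Syy = Σy² − (Σy)²/n = 221.82 − 210.25 = 11.57
R² = Sxy²/(Sxx·Syy) = (50.4)²/(225·11.57) = 0.975765

0.976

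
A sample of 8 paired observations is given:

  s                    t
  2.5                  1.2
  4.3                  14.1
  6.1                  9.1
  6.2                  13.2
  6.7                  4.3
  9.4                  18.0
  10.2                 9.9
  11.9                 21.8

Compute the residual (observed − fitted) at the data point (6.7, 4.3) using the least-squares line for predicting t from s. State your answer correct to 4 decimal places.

n = 8, Σx = 57.3, Σy = 91.6, Σxy = 759.39, Σx² = 479.29
Sxx = Σx² − (Σx)²/n = 479.29 − 410.41125 = 68.87875
Sxy = Σxy − (Σx)(Σy)/n = 759.39 − 656.085 = 103.305
b = Sxy/Sxx = 103.305/68.87875 = 1.499809
a = ȳ − b·x̄ = 11.45 − 1.499809·7.1625 = 0.707615
ŷ(6.7) = 0.707615 + 1.499809·6.7 = 10.756338
residual = y − ŷ = 4.3 − 10.756338 = -6.456338

-6.4563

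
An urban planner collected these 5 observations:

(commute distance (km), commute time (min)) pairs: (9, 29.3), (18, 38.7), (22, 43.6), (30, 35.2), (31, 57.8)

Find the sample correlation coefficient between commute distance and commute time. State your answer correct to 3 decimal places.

n = 5, Σx = 110, Σy = 204.6, Σxy = 4767.3, Σx² = 2750, Σy² = 8837.02
Sxx = Σx² − (Σx)²/n = 2750 − 2420 = 330
Sxy = Σxy − (Σx)(Σy)/n = 4767.3 − 4501.2 = 266.1
Syy = Σy² − (Σy)²/n = 8837.02 − 8372.232 = 464.788
r = Sxy/√(Sxx·Syy) = 266.1/√(153380.04) = 266.1/391.637639 = 0.679455

0.679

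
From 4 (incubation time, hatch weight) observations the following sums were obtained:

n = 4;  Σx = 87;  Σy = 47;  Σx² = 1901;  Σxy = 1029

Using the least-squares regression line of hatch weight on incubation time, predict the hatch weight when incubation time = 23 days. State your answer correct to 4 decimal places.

Sxx = Σx² − (Σx)²/n = 1901 − 1892.25 = 8.75
Sxy = Σxy − (Σx)(Σy)/n = 1029 − 1022.25 = 6.75
b = Sxy/Sxx = 6.75/8.75 = 0.771429
a = ȳ − b·x̄ = 11.75 − 0.771429·21.75 = -5.028571
ŷ(23) = a + b·23 = -5.028571 + 0.771429·23 = 12.714286

12.7143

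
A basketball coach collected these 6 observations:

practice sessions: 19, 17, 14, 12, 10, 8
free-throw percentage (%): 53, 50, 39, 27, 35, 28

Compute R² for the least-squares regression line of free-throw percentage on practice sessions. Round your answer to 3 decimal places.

0.827

n = 6, Σx = 80, Σy = 232, Σxy = 3301, Σx² = 1154, Σy² = 9568
Sxx = Σx² − (Σx)²/n = 1154 − 1066.666667 = 87.333333
Sxy = Σxy − (Σx)(Σy)/n = 3301 − 3093.333333 = 207.666667
Syy = Σy² − (Σy)²/n = 9568 − 8970.666667 = 597.333333
R² = Sxy²/(Sxx·Syy) = (207.666667)²/(87.333333·597.333333) = 0.826679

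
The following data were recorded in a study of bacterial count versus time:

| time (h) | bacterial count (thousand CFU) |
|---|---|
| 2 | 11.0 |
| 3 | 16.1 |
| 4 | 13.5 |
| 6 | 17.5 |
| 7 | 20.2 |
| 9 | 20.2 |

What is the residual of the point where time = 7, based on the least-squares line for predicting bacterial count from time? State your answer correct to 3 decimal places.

n = 6, Σx = 31, Σy = 98.5, Σxy = 552.5, Σx² = 195
Sxx = Σx² − (Σx)²/n = 195 − 160.166667 = 34.833333
Sxy = Σxy − (Σx)(Σy)/n = 552.5 − 508.916667 = 43.583333
b = Sxy/Sxx = 43.583333/34.833333 = 1.251196
a = ȳ − b·x̄ = 16.416667 − 1.251196·5.166667 = 9.952153
ŷ(7) = 9.952153 + 1.251196·7 = 18.710526
residual = y − ŷ = 20.2 − 18.710526 = 1.489474

1.489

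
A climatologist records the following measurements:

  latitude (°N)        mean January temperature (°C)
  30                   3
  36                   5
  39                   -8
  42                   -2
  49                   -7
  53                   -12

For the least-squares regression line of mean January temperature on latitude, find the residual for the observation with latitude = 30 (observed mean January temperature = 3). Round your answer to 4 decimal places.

-1.0112

n = 6, Σx = 249, Σy = -21, Σxy = -1105, Σx² = 10691
Sxx = Σx² − (Σx)²/n = 10691 − 10333.5 = 357.5
Sxy = Σxy − (Σx)(Σy)/n = -1105 − (-871.5) = -233.5
b = Sxy/Sxx = -233.5/357.5 = -0.653147
a = ȳ − b·x̄ = -3.5 − (-0.653147)·41.5 = 23.605594
ŷ(30) = 23.605594 + (-0.653147)·30 = 4.011189
residual = y − ŷ = 3 − 4.011189 = -1.011189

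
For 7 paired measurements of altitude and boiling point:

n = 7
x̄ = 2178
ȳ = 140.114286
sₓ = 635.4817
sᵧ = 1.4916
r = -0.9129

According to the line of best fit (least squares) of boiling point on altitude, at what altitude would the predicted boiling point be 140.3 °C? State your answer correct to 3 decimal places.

b = r · sᵧ/sₓ = -0.9129 · 1.4916/635.4817 = -0.002143
a = ȳ − b·x̄ = 140.114286 − (-0.002143)·2178 = 144.781207
Set a + b·x = 140.3: x = (140.3 − 144.781207) / (-0.002143) = 2091.329339

2091.329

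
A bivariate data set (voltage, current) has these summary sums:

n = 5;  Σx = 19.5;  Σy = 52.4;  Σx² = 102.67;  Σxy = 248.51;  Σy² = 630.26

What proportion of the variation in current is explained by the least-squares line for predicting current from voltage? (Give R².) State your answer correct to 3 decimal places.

0.903

Sxx = Σx² − (Σx)²/n = 102.67 − 76.05 = 26.62
Sxy = Σxy − (Σx)(Σy)/n = 248.51 − 204.36 = 44.15
Syy = Σy² − (Σy)²/n = 630.26 − 549.152 = 81.108
R² = Sxy²/(Sxx·Syy) = (44.15)²/(26.62·81.108) = 0.902796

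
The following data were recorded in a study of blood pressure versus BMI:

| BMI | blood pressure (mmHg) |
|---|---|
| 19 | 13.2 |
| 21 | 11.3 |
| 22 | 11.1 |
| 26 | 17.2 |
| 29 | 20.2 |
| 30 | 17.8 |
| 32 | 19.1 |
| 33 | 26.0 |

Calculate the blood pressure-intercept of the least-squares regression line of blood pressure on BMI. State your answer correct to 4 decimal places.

-5.3836

n = 8, Σx = 212, Σy = 135.9, Σxy = 3768.5, Σx² = 5816
Sxx = Σx² − (Σx)²/n = 5816 − 5618 = 198
Sxy = Σxy − (Σx)(Σy)/n = 3768.5 − 3601.35 = 167.15
b = Sxy/Sxx = 167.15/198 = 0.844192
a = ȳ − b·x̄ = 16.9875 − 0.844192·26.5 = -5.383586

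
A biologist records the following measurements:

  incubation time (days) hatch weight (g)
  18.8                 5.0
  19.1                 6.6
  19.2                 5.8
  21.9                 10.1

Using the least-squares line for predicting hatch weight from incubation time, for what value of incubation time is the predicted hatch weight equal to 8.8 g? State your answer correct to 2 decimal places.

n = 4, Σx = 79, Σy = 27.5, Σxy = 552.61, Σx² = 1566.5
Sxx = Σx² − (Σx)²/n = 1566.5 − 1560.25 = 6.25
Sxy = Σxy − (Σx)(Σy)/n = 552.61 − 543.125 = 9.485
b = Sxy/Sxx = 9.485/6.25 = 1.5176
a = ȳ − b·x̄ = 6.875 − 1.5176·19.75 = -23.0976
Set a + b·x = 8.8: x = (8.8 − (-23.0976)) / 1.5176 = 21.018450

21.02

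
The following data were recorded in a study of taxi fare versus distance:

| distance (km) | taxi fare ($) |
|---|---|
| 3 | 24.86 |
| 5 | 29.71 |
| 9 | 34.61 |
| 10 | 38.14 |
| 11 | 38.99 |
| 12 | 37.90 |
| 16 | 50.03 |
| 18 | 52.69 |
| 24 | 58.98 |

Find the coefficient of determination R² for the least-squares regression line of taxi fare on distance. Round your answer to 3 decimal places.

0.975

n = 9, Σx = 108, Σy = 365.91, Σxy = 4964.13, Σx² = 1636, Σy² = 15867.7229
Sxx = Σx² − (Σx)²/n = 1636 − 1296 = 340
Sxy = Σxy − (Σx)(Σy)/n = 4964.13 − 4390.92 = 573.21
Syy = Σy² − (Σy)²/n = 15867.7229 − 14876.6809 = 991.042
R² = Sxy²/(Sxx·Syy) = (573.21)²/(340·991.042) = 0.975117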